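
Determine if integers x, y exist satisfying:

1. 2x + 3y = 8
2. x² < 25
Yes

Take x = 1, y = 2. Substituting into each constraint:
  (1) 2(1) + 3(2) = 8 ✓
  (2) x² = (1)² = 1, and 1 < 25 ✓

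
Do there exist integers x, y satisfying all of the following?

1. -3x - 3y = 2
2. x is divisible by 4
No

Even the single constraint (-3x - 3y = 2) is infeasible over the integers.

  - -3x - 3y = 2: every term on the left is divisible by 3, so the LHS ≡ 0 (mod 3), but the RHS 2 is not — no integer solution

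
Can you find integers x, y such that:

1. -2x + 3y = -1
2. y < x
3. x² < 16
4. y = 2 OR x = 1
No

A contradictory subset is {-2x + 3y = -1, y < x, y = 2 OR x = 1}. No integer assignment can satisfy these jointly:

  - -2x + 3y = -1: is a linear equation tying the variables together
  - y < x: bounds one variable relative to another variable
  - y = 2 OR x = 1: forces a choice: either y = 2 or x = 1

Split on the disjunction (y = 2 OR x = 1):
  • If y = 2: with y = 2, every remaining term of the linear equation is divisible by 2, so the left side is ≡ 0 (mod 2); but the right side -7 ≡ 1 (mod 2). No integers can satisfy it.
  • If x = 1: with x = 1, every remaining term of the linear equation is divisible by 3, so the left side is ≡ 0 (mod 3); but the right side 1 ≡ 1 (mod 3). No integers can satisfy it.
Both branches are infeasible, so the system has no integer solution.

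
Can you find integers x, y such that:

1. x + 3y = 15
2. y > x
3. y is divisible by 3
Yes

Take x = -3, y = 6. Substituting into each constraint:
  (1) (-3) + 3(6) = 15 ✓
  (2) 6 > -3 ✓
  (3) 6 = 3 × 2, remainder 0 ✓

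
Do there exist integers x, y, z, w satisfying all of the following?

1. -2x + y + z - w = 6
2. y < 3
Yes

Take x = 0, y = 0, z = 6, w = 0. Substituting into each constraint:
  (1) -2(0) + 0 + 6 + 0 = 6 ✓
  (2) 0 < 3 ✓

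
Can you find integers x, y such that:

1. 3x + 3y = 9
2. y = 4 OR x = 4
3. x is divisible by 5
No

The full constraint system is jointly infeasible over the integers. Each constraint and what it forces:

  - 3x + 3y = 9: is a linear equation tying the variables together
  - y = 4 OR x = 4: forces a choice: either y = 4 or x = 4
  - x is divisible by 5: restricts x to multiples of 5

Split on the disjunction (y = 4 OR x = 4):
  • If y = 4: with y = 4, writing x = 5x', every remaining term of the linear equation is divisible by 15, so the left side is ≡ 0 (mod 15); but the right side -3 ≡ 12 (mod 15). No integers can satisfy it.
  • If x = 4: this contradicts the divisibility constraint — 4 is not a multiple of 5.
Both branches are infeasible, so the system has no integer solution.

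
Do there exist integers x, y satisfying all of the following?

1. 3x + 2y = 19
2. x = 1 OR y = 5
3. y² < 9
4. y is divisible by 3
No

The full constraint system is jointly infeasible over the integers. Each constraint and what it forces:

  - 3x + 2y = 19: is a linear equation tying the variables together
  - x = 1 OR y = 5: forces a choice: either x = 1 or y = 5
  - y² < 9: restricts y to |y| ≤ 2
  - y is divisible by 3: restricts y to multiples of 3

Modular obstruction: writing y = 3y', every remaining term of the linear equation is divisible by 3, so the left side is ≡ 0 (mod 3); but the right side 19 ≡ 1 (mod 3). No integers can satisfy it.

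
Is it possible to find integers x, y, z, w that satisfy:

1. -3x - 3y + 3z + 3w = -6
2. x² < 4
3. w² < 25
Yes

Take x = 0, y = 0, z = -2, w = 0. Substituting into each constraint:
  (1) -3(0) - 3(0) + 3(-2) + 3(0) = -6 ✓
  (2) x² = (0)² = 0, and 0 < 4 ✓
  (3) w² = (0)² = 0, and 0 < 25 ✓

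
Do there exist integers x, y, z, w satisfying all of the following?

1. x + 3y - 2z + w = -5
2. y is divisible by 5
Yes

Take x = 0, y = 0, z = 0, w = -5. Substituting into each constraint:
  (1) 0 + 3(0) - 2(0) + (-5) = -5 ✓
  (2) 0 = 5 × 0, remainder 0 ✓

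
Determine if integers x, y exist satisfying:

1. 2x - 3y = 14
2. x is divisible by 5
Yes

Take x = 10, y = 2. Substituting into each constraint:
  (1) 2(10) - 3(2) = 14 ✓
  (2) 10 = 5 × 2, remainder 0 ✓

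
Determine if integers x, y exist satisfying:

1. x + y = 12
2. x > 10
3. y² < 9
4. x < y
No

A contradictory subset is {x + y = 12, x > 10, x < y}. No integer assignment can satisfy these jointly:

  - x + y = 12: is a linear equation tying the variables together
  - x > 10: bounds one variable relative to a constant
  - x < y: bounds one variable relative to another variable

Propagating the comparison: y > x and x ≥ 11 give y ≥ 12. Range argument: with x ∈ [11, ∞], y ∈ [12, ∞], the left side of the equation is at least 23, but the right side is 12 < 23. No integer solution exists.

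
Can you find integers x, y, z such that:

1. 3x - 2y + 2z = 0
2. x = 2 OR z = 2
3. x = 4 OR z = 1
Yes

Take x = 2, y = 4, z = 1. Substituting into each constraint:
  (1) 3(2) - 2(4) + 2(1) = 0 ✓
  (2) x = 2, target 2 ✓ (first branch holds)
  (3) z = 1, target 1 ✓ (second branch holds)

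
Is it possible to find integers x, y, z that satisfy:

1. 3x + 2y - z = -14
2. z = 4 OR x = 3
Yes

Take x = 3, y = -11, z = 1. Substituting into each constraint:
  (1) 3(3) + 2(-11) + (-1) = -14 ✓
  (2) x = 3, target 3 ✓ (second branch holds)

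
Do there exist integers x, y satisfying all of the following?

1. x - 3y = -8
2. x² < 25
Yes

Take x = 1, y = 3. Substituting into each constraint:
  (1) 1 - 3(3) = -8 ✓
  (2) x² = (1)² = 1, and 1 < 25 ✓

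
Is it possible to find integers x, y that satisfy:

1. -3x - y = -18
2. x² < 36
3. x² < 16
Yes

Take x = 0, y = 18. Substituting into each constraint:
  (1) -3(0) + (-18) = -18 ✓
  (2) x² = (0)² = 0, and 0 < 36 ✓
  (3) x² = (0)² = 0, and 0 < 16 ✓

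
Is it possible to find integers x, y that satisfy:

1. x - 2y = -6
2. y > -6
Yes

Take x = 0, y = 3. Substituting into each constraint:
  (1) 0 - 2(3) = -6 ✓
  (2) 3 > -6 ✓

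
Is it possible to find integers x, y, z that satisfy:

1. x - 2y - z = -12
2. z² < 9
Yes

Take x = -12, y = 0, z = 0. Substituting into each constraint:
  (1) (-12) - 2(0) + 0 = -12 ✓
  (2) z² = (0)² = 0, and 0 < 9 ✓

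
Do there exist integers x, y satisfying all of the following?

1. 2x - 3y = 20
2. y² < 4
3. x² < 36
No

The full constraint system is jointly infeasible over the integers. Each constraint and what it forces:

  - 2x - 3y = 20: is a linear equation tying the variables together
  - y² < 4: restricts y to |y| ≤ 1
  - x² < 36: restricts x to |x| ≤ 5

Range argument: with x ∈ [-5, 5], y ∈ [-1, 1], the left side of the equation is at most 13, but the right side is 20 > 13. No integer solution exists.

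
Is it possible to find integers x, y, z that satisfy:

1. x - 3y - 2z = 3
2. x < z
Yes

Take x = 1, y = -2, z = 2. Substituting into each constraint:
  (1) 1 - 3(-2) - 2(2) = 3 ✓
  (2) 1 < 2 ✓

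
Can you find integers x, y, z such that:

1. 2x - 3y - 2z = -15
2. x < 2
Yes

Take x = 0, y = 5, z = 0. Substituting into each constraint:
  (1) 2(0) - 3(5) - 2(0) = -15 ✓
  (2) 0 < 2 ✓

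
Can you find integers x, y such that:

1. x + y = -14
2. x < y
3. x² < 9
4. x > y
No

A contradictory subset is {x < y, x > y}. No integer assignment can satisfy these jointly:

  - x < y: bounds one variable relative to another variable
  - x > y: bounds one variable relative to another variable

Direct contradiction: y > x and x > y cannot both hold.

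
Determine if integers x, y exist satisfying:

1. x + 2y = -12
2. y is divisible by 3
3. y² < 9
Yes

Take x = -12, y = 0. Substituting into each constraint:
  (1) (-12) + 2(0) = -12 ✓
  (2) 0 = 3 × 0, remainder 0 ✓
  (3) y² = (0)² = 0, and 0 < 9 ✓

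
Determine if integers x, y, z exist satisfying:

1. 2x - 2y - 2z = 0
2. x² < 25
Yes

Take x = 0, y = 0, z = 0. Substituting into each constraint:
  (1) 2(0) - 2(0) - 2(0) = 0 ✓
  (2) x² = (0)² = 0, and 0 < 25 ✓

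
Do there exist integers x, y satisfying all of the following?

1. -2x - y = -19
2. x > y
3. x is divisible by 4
Yes

Take x = 8, y = 3. Substituting into each constraint:
  (1) -2(8) + (-3) = -19 ✓
  (2) 8 > 3 ✓
  (3) 8 = 4 × 2, remainder 0 ✓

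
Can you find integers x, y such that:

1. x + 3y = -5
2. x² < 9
Yes

Take x = -2, y = -1. Substituting into each constraint:
  (1) (-2) + 3(-1) = -5 ✓
  (2) x² = (-2)² = 4, and 4 < 9 ✓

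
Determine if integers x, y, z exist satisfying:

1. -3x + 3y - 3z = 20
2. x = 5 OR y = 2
No

Even the single constraint (-3x + 3y - 3z = 20) is infeasible over the integers.

  - -3x + 3y - 3z = 20: every term on the left is divisible by 3, so the LHS ≡ 0 (mod 3), but the RHS 20 is not — no integer solution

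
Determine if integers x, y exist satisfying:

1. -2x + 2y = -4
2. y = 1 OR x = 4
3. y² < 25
Yes

Take x = 4, y = 2. Substituting into each constraint:
  (1) -2(4) + 2(2) = -4 ✓
  (2) x = 4, target 4 ✓ (second branch holds)
  (3) y² = (2)² = 4, and 4 < 25 ✓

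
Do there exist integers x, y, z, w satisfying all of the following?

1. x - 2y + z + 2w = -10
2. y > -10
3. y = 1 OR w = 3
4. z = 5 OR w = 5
Yes

Take x = -24, y = 1, z = 6, w = 5. Substituting into each constraint:
  (1) (-24) - 2(1) + 6 + 2(5) = -10 ✓
  (2) 1 > -10 ✓
  (3) y = 1, target 1 ✓ (first branch holds)
  (4) w = 5, target 5 ✓ (second branch holds)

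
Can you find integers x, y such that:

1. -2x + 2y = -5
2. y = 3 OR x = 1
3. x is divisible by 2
No

Even the single constraint (-2x + 2y = -5) is infeasible over the integers.

  - -2x + 2y = -5: every term on the left is divisible by 2, so the LHS ≡ 0 (mod 2), but the RHS -5 is not — no integer solution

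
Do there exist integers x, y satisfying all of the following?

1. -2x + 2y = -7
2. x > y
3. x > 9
No

Even the single constraint (-2x + 2y = -7) is infeasible over the integers.

  - -2x + 2y = -7: every term on the left is divisible by 2, so the LHS ≡ 0 (mod 2), but the RHS -7 is not — no integer solution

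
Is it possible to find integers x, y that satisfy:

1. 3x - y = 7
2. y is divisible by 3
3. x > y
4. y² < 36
No

A contradictory subset is {3x - y = 7, y is divisible by 3}. No integer assignment can satisfy these jointly:

  - 3x - y = 7: is a linear equation tying the variables together
  - y is divisible by 3: restricts y to multiples of 3

Modular obstruction: writing y = 3y', every remaining term of the linear equation is divisible by 3, so the left side is ≡ 0 (mod 3); but the right side 7 ≡ 1 (mod 3). No integers can satisfy it.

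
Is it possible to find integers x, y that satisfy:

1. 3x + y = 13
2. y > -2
Yes

Take x = 0, y = 13. Substituting into each constraint:
  (1) 3(0) + 13 = 13 ✓
  (2) 13 > -2 ✓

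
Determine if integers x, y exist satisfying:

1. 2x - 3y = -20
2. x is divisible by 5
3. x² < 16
No

The full constraint system is jointly infeasible over the integers. Each constraint and what it forces:

  - 2x - 3y = -20: is a linear equation tying the variables together
  - x is divisible by 5: restricts x to multiples of 5
  - x² < 16: restricts x to |x| ≤ 3

The bounds confine x to {0} with 5 | x. For each value, substitute into the equation:
  • x = 0: the equation gives -3y = -20, so y would not be an integer.
Every case fails, so no integer solution exists.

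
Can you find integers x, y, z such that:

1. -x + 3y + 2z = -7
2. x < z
Yes

Take x = 0, y = -3, z = 1. Substituting into each constraint:
  (1) 0 + 3(-3) + 2(1) = -7 ✓
  (2) 0 < 1 ✓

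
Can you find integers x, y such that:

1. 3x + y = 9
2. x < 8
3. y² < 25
Yes

Take x = 3, y = 0. Substituting into each constraint:
  (1) 3(3) + 0 = 9 ✓
  (2) 3 < 8 ✓
  (3) y² = (0)² = 0, and 0 < 25 ✓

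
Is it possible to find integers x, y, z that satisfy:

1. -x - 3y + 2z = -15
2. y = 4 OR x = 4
Yes

Take x = 4, y = 1, z = -4. Substituting into each constraint:
  (1) (-4) - 3(1) + 2(-4) = -15 ✓
  (2) x = 4, target 4 ✓ (second branch holds)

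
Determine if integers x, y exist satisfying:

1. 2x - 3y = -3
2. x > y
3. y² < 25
No

The full constraint system is jointly infeasible over the integers. Each constraint and what it forces:

  - 2x - 3y = -3: is a linear equation tying the variables together
  - x > y: bounds one variable relative to another variable
  - y² < 25: restricts y to |y| ≤ 4

The bounds confine y to {-4, -3, -2, -1, 0, 1, 2, 3, 4}. For each value, substitute into the equation:
  • y = -4: the equation gives 2x = -15, so x would not be an integer.
  • y = -3: the equation forces x = -6, but x > y fails since -6 ≤ -3.
  • y = -2: the equation gives 2x = -9, so x would not be an integer.
  • y = -1: the equation forces x = -3, but x > y fails since -3 ≤ -1.
  • y = 0: the equation gives 2x = -3, so x would not be an integer.
  • y = 1: the equation forces x = 0, but x > y fails since 0 ≤ 1.
  • y = 2: the equation gives 2x = 3, so x would not be an integer.
  • y = 3: the equation forces x = 3, but x > y fails since 3 ≤ 3.
  • y = 4: the equation gives 2x = 9, so x would not be an integer.
Every case fails, so no integer solution exists.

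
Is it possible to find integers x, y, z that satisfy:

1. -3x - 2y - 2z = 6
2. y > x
Yes

Take x = 0, y = 1, z = -4. Substituting into each constraint:
  (1) -3(0) - 2(1) - 2(-4) = 6 ✓
  (2) 1 > 0 ✓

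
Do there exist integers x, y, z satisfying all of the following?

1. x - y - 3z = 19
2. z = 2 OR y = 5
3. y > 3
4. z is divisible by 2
Yes

Take x = 24, y = 5, z = 0. Substituting into each constraint:
  (1) 24 + (-5) - 3(0) = 19 ✓
  (2) y = 5, target 5 ✓ (second branch holds)
  (3) 5 > 3 ✓
  (4) 0 = 2 × 0, remainder 0 ✓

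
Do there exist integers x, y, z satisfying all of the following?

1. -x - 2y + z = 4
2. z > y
Yes

Take x = -3, y = 0, z = 1. Substituting into each constraint:
  (1) 3 - 2(0) + 1 = 4 ✓
  (2) 1 > 0 ✓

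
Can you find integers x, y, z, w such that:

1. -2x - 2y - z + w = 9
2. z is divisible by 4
Yes

Take x = -4, y = 0, z = 0, w = 1. Substituting into each constraint:
  (1) -2(-4) - 2(0) + 0 + 1 = 9 ✓
  (2) 0 = 4 × 0, remainder 0 ✓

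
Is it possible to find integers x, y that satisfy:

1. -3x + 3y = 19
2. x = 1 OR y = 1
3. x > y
No

Even the single constraint (-3x + 3y = 19) is infeasible over the integers.

  - -3x + 3y = 19: every term on the left is divisible by 3, so the LHS ≡ 0 (mod 3), but the RHS 19 is not — no integer solution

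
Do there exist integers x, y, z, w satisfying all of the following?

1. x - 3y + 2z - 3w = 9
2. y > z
Yes

Take x = 12, y = 1, z = 0, w = 0. Substituting into each constraint:
  (1) 12 - 3(1) + 2(0) - 3(0) = 9 ✓
  (2) 1 > 0 ✓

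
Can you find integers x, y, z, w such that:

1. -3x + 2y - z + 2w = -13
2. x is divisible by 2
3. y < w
Yes

Take x = 0, y = 0, z = 15, w = 1. Substituting into each constraint:
  (1) -3(0) + 2(0) + (-15) + 2(1) = -13 ✓
  (2) 0 = 2 × 0, remainder 0 ✓
  (3) 0 < 1 ✓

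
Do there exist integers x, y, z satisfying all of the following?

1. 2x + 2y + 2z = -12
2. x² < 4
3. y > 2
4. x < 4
Yes

Take x = 0, y = 3, z = -9. Substituting into each constraint:
  (1) 2(0) + 2(3) + 2(-9) = -12 ✓
  (2) x² = (0)² = 0, and 0 < 4 ✓
  (3) 3 > 2 ✓
  (4) 0 < 4 ✓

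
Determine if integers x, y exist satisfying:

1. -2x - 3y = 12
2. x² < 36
Yes

Take x = 0, y = -4. Substituting into each constraint:
  (1) -2(0) - 3(-4) = 12 ✓
  (2) x² = (0)² = 0, and 0 < 36 ✓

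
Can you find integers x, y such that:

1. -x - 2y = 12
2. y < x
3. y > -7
Yes

Take x = -2, y = -5. Substituting into each constraint:
  (1) 2 - 2(-5) = 12 ✓
  (2) -5 < -2 ✓
  (3) -5 > -7 ✓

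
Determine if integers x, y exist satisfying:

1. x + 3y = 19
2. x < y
Yes

Take x = 4, y = 5. Substituting into each constraint:
  (1) 4 + 3(5) = 19 ✓
  (2) 4 < 5 ✓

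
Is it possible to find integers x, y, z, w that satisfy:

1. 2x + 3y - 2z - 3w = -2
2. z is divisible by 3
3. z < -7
Yes

Take x = -10, y = 0, z = -9, w = 0. Substituting into each constraint:
  (1) 2(-10) + 3(0) - 2(-9) - 3(0) = -2 ✓
  (2) -9 = 3 × -3, remainder 0 ✓
  (3) -9 < -7 ✓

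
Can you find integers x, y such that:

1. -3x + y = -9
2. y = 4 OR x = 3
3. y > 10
No

The full constraint system is jointly infeasible over the integers. Each constraint and what it forces:

  - -3x + y = -9: is a linear equation tying the variables together
  - y = 4 OR x = 3: forces a choice: either y = 4 or x = 3
  - y > 10: bounds one variable relative to a constant

Split on the disjunction (y = 4 OR x = 3):
  • If y = 4: this contradicts the bound y ≥ 11.
  • If x = 3: the equation forces y = 0, which contradicts the bound y ≥ 11.
Both branches are infeasible, so the system has no integer solution.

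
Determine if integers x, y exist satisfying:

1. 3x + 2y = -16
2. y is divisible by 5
Yes

Take x = 8, y = -20. Substituting into each constraint:
  (1) 3(8) + 2(-20) = -16 ✓
  (2) -20 = 5 × -4, remainder 0 ✓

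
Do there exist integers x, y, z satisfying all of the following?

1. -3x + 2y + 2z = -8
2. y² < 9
Yes

Take x = 4, y = 0, z = 2. Substituting into each constraint:
  (1) -3(4) + 2(0) + 2(2) = -8 ✓
  (2) y² = (0)² = 0, and 0 < 9 ✓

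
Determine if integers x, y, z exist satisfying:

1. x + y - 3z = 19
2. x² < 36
Yes

Take x = 0, y = 19, z = 0. Substituting into each constraint:
  (1) 0 + 19 - 3(0) = 19 ✓
  (2) x² = (0)² = 0, and 0 < 36 ✓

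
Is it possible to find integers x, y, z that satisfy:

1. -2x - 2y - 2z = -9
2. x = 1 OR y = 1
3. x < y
No

Even the single constraint (-2x - 2y - 2z = -9) is infeasible over the integers.

  - -2x - 2y - 2z = -9: every term on the left is divisible by 2, so the LHS ≡ 0 (mod 2), but the RHS -9 is not — no integer solution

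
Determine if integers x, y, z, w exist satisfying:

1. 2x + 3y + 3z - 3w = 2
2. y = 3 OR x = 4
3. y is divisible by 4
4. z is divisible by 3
Yes

Take x = 4, y = 0, z = 0, w = 2. Substituting into each constraint:
  (1) 2(4) + 3(0) + 3(0) - 3(2) = 2 ✓
  (2) x = 4, target 4 ✓ (second branch holds)
  (3) 0 = 4 × 0, remainder 0 ✓
  (4) 0 = 3 × 0, remainder 0 ✓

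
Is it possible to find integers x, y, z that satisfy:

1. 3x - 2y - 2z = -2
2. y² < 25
Yes

Take x = 0, y = 0, z = 1. Substituting into each constraint:
  (1) 3(0) - 2(0) - 2(1) = -2 ✓
  (2) y² = (0)² = 0, and 0 < 25 ✓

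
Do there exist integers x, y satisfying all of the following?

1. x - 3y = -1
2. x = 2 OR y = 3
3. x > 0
Yes

Take x = 2, y = 1. Substituting into each constraint:
  (1) 2 - 3(1) = -1 ✓
  (2) x = 2, target 2 ✓ (first branch holds)
  (3) 2 > 0 ✓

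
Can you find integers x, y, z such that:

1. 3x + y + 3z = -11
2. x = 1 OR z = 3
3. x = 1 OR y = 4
Yes

Take x = 1, y = -14, z = 0. Substituting into each constraint:
  (1) 3(1) + (-14) + 3(0) = -11 ✓
  (2) x = 1, target 1 ✓ (first branch holds)
  (3) x = 1, target 1 ✓ (first branch holds)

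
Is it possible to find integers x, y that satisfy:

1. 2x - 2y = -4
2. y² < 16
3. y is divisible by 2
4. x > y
No

A contradictory subset is {2x - 2y = -4, x > y}. No integer assignment can satisfy these jointly:

  - 2x - 2y = -4: is a linear equation tying the variables together
  - x > y: bounds one variable relative to another variable

From the equation, x − y = -2, i.e. x − y = -2; but x > y requires x − y ≥ 1. Contradiction.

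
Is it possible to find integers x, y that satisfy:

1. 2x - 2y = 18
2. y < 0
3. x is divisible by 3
Yes

Take x = 0, y = -9. Substituting into each constraint:
  (1) 2(0) - 2(-9) = 18 ✓
  (2) -9 < 0 ✓
  (3) 0 = 3 × 0, remainder 0 ✓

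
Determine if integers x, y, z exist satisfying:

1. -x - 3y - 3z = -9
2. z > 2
Yes

Take x = 0, y = 0, z = 3. Substituting into each constraint:
  (1) 0 - 3(0) - 3(3) = -9 ✓
  (2) 3 > 2 ✓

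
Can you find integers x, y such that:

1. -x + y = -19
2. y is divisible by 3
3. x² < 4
Yes

Take x = 1, y = -18. Substituting into each constraint:
  (1) (-1) + (-18) = -19 ✓
  (2) -18 = 3 × -6, remainder 0 ✓
  (3) x² = (1)² = 1, and 1 < 4 ✓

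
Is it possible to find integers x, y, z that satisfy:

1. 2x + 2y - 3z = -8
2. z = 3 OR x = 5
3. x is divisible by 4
No

The full constraint system is jointly infeasible over the integers. Each constraint and what it forces:

  - 2x + 2y - 3z = -8: is a linear equation tying the variables together
  - z = 3 OR x = 5: forces a choice: either z = 3 or x = 5
  - x is divisible by 4: restricts x to multiples of 4

Split on the disjunction (z = 3 OR x = 5):
  • If z = 3: with z = 3, writing x = 4x', every remaining term of the linear equation is divisible by 2, so the left side is ≡ 0 (mod 2); but the right side 1 ≡ 1 (mod 2). No integers can satisfy it.
  • If x = 5: this contradicts the divisibility constraint — 5 is not a multiple of 4.
Both branches are infeasible, so the system has no integer solution.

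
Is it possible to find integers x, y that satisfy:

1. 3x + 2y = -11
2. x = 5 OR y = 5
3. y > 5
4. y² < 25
No

A contradictory subset is {3x + 2y = -11, x = 5 OR y = 5, y > 5}. No integer assignment can satisfy these jointly:

  - 3x + 2y = -11: is a linear equation tying the variables together
  - x = 5 OR y = 5: forces a choice: either x = 5 or y = 5
  - y > 5: bounds one variable relative to a constant

Split on the disjunction (x = 5 OR y = 5):
  • If x = 5: the equation forces y = -13, which contradicts the bound y ≥ 6.
  • If y = 5: this contradicts the bound y ≥ 6.
Both branches are infeasible, so the system has no integer solution.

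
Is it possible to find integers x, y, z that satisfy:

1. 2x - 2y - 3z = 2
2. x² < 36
Yes

Take x = 0, y = -1, z = 0. Substituting into each constraint:
  (1) 2(0) - 2(-1) - 3(0) = 2 ✓
  (2) x² = (0)² = 0, and 0 < 36 ✓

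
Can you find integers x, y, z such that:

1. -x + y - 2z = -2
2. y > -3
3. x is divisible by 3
Yes

Take x = 0, y = 0, z = 1. Substituting into each constraint:
  (1) 0 + 0 - 2(1) = -2 ✓
  (2) 0 > -3 ✓
  (3) 0 = 3 × 0, remainder 0 ✓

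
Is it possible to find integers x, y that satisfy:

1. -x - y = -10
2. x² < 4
Yes

Take x = 0, y = 10. Substituting into each constraint:
  (1) 0 + (-10) = -10 ✓
  (2) x² = (0)² = 0, and 0 < 4 ✓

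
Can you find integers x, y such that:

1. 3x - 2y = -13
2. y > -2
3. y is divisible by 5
Yes

Take x = -1, y = 5. Substituting into each constraint:
  (1) 3(-1) - 2(5) = -13 ✓
  (2) 5 > -2 ✓
  (3) 5 = 5 × 1, remainder 0 ✓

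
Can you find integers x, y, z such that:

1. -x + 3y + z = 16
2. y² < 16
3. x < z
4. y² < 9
Yes

Take x = 0, y = 0, z = 16. Substituting into each constraint:
  (1) 0 + 3(0) + 16 = 16 ✓
  (2) y² = (0)² = 0, and 0 < 16 ✓
  (3) 0 < 16 ✓
  (4) y² = (0)² = 0, and 0 < 9 ✓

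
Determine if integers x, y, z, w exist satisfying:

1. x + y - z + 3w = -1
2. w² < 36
Yes

Take x = 0, y = 0, z = 1, w = 0. Substituting into each constraint:
  (1) 0 + 0 + (-1) + 3(0) = -1 ✓
  (2) w² = (0)² = 0, and 0 < 36 ✓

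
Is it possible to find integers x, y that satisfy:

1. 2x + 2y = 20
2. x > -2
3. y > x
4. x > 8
No

A contradictory subset is {2x + 2y = 20, y > x, x > 8}. No integer assignment can satisfy these jointly:

  - 2x + 2y = 20: is a linear equation tying the variables together
  - y > x: bounds one variable relative to another variable
  - x > 8: bounds one variable relative to a constant

Propagating the comparison: y > x and x ≥ 9 give y ≥ 10. Range argument: with x ∈ [9, ∞], y ∈ [10, ∞], the left side of the equation is at least 38, but the right side is 20 < 38. No integer solution exists.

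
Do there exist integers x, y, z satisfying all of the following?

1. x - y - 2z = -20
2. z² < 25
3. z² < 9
Yes

Take x = -20, y = 0, z = 0. Substituting into each constraint:
  (1) (-20) + 0 - 2(0) = -20 ✓
  (2) z² = (0)² = 0, and 0 < 25 ✓
  (3) z² = (0)² = 0, and 0 < 9 ✓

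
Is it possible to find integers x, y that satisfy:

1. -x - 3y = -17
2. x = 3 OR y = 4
Yes

Take x = 5, y = 4. Substituting into each constraint:
  (1) (-5) - 3(4) = -17 ✓
  (2) y = 4, target 4 ✓ (second branch holds)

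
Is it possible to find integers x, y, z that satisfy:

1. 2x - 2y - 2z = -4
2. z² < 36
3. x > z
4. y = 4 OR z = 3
Yes

Take x = 4, y = 3, z = 3. Substituting into each constraint:
  (1) 2(4) - 2(3) - 2(3) = -4 ✓
  (2) z² = (3)² = 9, and 9 < 36 ✓
  (3) 4 > 3 ✓
  (4) z = 3, target 3 ✓ (second branch holds)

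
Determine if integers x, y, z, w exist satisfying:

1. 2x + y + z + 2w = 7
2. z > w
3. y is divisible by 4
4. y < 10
Yes

Take x = 3, y = 0, z = 1, w = 0. Substituting into each constraint:
  (1) 2(3) + 0 + 1 + 2(0) = 7 ✓
  (2) 1 > 0 ✓
  (3) 0 = 4 × 0, remainder 0 ✓
  (4) 0 < 10 ✓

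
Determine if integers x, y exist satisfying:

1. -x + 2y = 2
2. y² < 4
Yes

Take x = 0, y = 1. Substituting into each constraint:
  (1) 0 + 2(1) = 2 ✓
  (2) y² = (1)² = 1, and 1 < 4 ✓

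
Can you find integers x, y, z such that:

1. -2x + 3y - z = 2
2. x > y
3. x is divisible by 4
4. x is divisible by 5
Yes

Take x = 0, y = -1, z = -5. Substituting into each constraint:
  (1) -2(0) + 3(-1) + 5 = 2 ✓
  (2) 0 > -1 ✓
  (3) 0 = 4 × 0, remainder 0 ✓
  (4) 0 = 5 × 0, remainder 0 ✓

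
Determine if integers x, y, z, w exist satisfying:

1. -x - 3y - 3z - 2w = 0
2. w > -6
Yes

Take x = 0, y = 0, z = 0, w = 0. Substituting into each constraint:
  (1) 0 - 3(0) - 3(0) - 2(0) = 0 ✓
  (2) 0 > -6 ✓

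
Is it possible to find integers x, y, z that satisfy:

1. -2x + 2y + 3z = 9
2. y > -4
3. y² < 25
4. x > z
Yes

Take x = 15, y = 0, z = 13. Substituting into each constraint:
  (1) -2(15) + 2(0) + 3(13) = 9 ✓
  (2) 0 > -4 ✓
  (3) y² = (0)² = 0, and 0 < 25 ✓
  (4) 15 > 13 ✓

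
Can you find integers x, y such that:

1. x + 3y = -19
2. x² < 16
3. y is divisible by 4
No

The full constraint system is jointly infeasible over the integers. Each constraint and what it forces:

  - x + 3y = -19: is a linear equation tying the variables together
  - x² < 16: restricts x to |x| ≤ 3
  - y is divisible by 4: restricts y to multiples of 4

The bounds confine x to {-3, -2, -1, 0, 1, 2, 3}. For each value, substitute into the equation:
  • x = -3: the equation gives 3y = -16, so y would not be an integer.
  • x = -2: the equation gives 3y = -17, so y would not be an integer.
  • x = -1: the equation forces y = -6, but 4 does not divide -6.
  • x = 0: the equation gives 3y = -19, so y would not be an integer.
  • x = 1: the equation gives 3y = -20, so y would not be an integer.
  • x = 2: the equation forces y = -7, but 4 does not divide -7.
  • x = 3: the equation gives 3y = -22, so y would not be an integer.
Every case fails, so no integer solution exists.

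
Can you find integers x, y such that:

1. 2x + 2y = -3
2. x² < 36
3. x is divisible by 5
No

Even the single constraint (2x + 2y = -3) is infeasible over the integers.

  - 2x + 2y = -3: every term on the left is divisible by 2, so the LHS ≡ 0 (mod 2), but the RHS -3 is not — no integer solution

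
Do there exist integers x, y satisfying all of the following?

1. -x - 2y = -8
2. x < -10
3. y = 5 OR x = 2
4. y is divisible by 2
No

A contradictory subset is {-x - 2y = -8, x < -10, y = 5 OR x = 2}. No integer assignment can satisfy these jointly:

  - -x - 2y = -8: is a linear equation tying the variables together
  - x < -10: bounds one variable relative to a constant
  - y = 5 OR x = 2: forces a choice: either y = 5 or x = 2

Split on the disjunction (y = 5 OR x = 2):
  • If y = 5: the equation forces x = -2, which contradicts the bound x ≤ -11.
  • If x = 2: this contradicts the bound x ≤ -11.
Both branches are infeasible, so the system has no integer solution.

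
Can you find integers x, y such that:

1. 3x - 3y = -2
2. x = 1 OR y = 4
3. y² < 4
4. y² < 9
No

Even the single constraint (3x - 3y = -2) is infeasible over the integers.

  - 3x - 3y = -2: every term on the left is divisible by 3, so the LHS ≡ 0 (mod 3), but the RHS -2 is not — no integer solution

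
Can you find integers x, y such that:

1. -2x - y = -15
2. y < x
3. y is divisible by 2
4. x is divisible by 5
No

A contradictory subset is {-2x - y = -15, y is divisible by 2}. No integer assignment can satisfy these jointly:

  - -2x - y = -15: is a linear equation tying the variables together
  - y is divisible by 2: restricts y to multiples of 2

Modular obstruction: writing y = 2y', every remaining term of the linear equation is divisible by 2, so the left side is ≡ 0 (mod 2); but the right side -15 ≡ 1 (mod 2). No integers can satisfy it.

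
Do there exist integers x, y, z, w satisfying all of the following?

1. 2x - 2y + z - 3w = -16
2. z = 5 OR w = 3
Yes

Take x = 0, y = 9, z = 5, w = 1. Substituting into each constraint:
  (1) 2(0) - 2(9) + 5 - 3(1) = -16 ✓
  (2) z = 5, target 5 ✓ (first branch holds)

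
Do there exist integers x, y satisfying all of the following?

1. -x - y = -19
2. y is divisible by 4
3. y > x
Yes

Take x = 7, y = 12. Substituting into each constraint:
  (1) (-7) + (-12) = -19 ✓
  (2) 12 = 4 × 3, remainder 0 ✓
  (3) 12 > 7 ✓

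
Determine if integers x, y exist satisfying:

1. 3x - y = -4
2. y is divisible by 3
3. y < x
No

A contradictory subset is {3x - y = -4, y is divisible by 3}. No integer assignment can satisfy these jointly:

  - 3x - y = -4: is a linear equation tying the variables together
  - y is divisible by 3: restricts y to multiples of 3

Modular obstruction: writing y = 3y', every remaining term of the linear equation is divisible by 3, so the left side is ≡ 0 (mod 3); but the right side -4 ≡ 2 (mod 3). No integers can satisfy it.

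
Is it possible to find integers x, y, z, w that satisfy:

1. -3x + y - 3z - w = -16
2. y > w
Yes

Take x = 6, y = 0, z = 0, w = -2. Substituting into each constraint:
  (1) -3(6) + 0 - 3(0) + 2 = -16 ✓
  (2) 0 > -2 ✓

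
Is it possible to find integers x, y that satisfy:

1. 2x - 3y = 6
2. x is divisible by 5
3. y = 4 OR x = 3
No

The full constraint system is jointly infeasible over the integers. Each constraint and what it forces:

  - 2x - 3y = 6: is a linear equation tying the variables together
  - x is divisible by 5: restricts x to multiples of 5
  - y = 4 OR x = 3: forces a choice: either y = 4 or x = 3

Split on the disjunction (y = 4 OR x = 3):
  • If y = 4: with y = 4, writing x = 5x', every remaining term of the linear equation is divisible by 10, so the left side is ≡ 0 (mod 10); but the right side 18 ≡ 8 (mod 10). No integers can satisfy it.
  • If x = 3: this contradicts the divisibility constraint — 3 is not a multiple of 5.
Both branches are infeasible, so the system has no integer solution.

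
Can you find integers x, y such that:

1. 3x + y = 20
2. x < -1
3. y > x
Yes

Take x = -2, y = 26. Substituting into each constraint:
  (1) 3(-2) + 26 = 20 ✓
  (2) -2 < -1 ✓
  (3) 26 > -2 ✓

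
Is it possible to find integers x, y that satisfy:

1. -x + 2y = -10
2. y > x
Yes

Take x = -12, y = -11. Substituting into each constraint:
  (1) 12 + 2(-11) = -10 ✓
  (2) -11 > -12 ✓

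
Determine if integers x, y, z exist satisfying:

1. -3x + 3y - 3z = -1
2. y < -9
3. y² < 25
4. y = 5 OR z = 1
No

Even the single constraint (-3x + 3y - 3z = -1) is infeasible over the integers.

  - -3x + 3y - 3z = -1: every term on the left is divisible by 3, so the LHS ≡ 0 (mod 3), but the RHS -1 is not — no integer solution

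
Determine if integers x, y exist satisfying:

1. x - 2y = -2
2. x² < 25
Yes

Take x = 0, y = 1. Substituting into each constraint:
  (1) 0 - 2(1) = -2 ✓
  (2) x² = (0)² = 0, and 0 < 25 ✓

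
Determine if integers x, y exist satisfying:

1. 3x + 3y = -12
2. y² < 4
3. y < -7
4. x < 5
No

A contradictory subset is {y² < 4, y < -7}. No integer assignment can satisfy these jointly:

  - y² < 4: restricts y to |y| ≤ 1
  - y < -7: bounds one variable relative to a constant

Direct contradiction: the bounds on y require y ≥ -1 and y ≤ -8 simultaneously, which is empty.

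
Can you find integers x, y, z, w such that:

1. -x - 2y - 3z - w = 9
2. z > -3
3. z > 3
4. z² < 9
No

A contradictory subset is {z > 3, z² < 9}. No integer assignment can satisfy these jointly:

  - z > 3: bounds one variable relative to a constant
  - z² < 9: restricts z to |z| ≤ 2

Direct contradiction: the bounds on z require z ≥ 4 and z ≤ 2 simultaneously, which is empty.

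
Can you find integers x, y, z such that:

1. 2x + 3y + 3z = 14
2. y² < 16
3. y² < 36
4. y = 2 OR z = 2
Yes

Take x = -2, y = 2, z = 4. Substituting into each constraint:
  (1) 2(-2) + 3(2) + 3(4) = 14 ✓
  (2) y² = (2)² = 4, and 4 < 16 ✓
  (3) y² = (2)² = 4, and 4 < 36 ✓
  (4) y = 2, target 2 ✓ (first branch holds)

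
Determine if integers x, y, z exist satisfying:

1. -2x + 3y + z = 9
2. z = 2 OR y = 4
Yes

Take x = -2, y = 1, z = 2. Substituting into each constraint:
  (1) -2(-2) + 3(1) + 2 = 9 ✓
  (2) z = 2, target 2 ✓ (first branch holds)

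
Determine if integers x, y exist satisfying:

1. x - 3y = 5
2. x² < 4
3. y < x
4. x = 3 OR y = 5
No

A contradictory subset is {x - 3y = 5, x² < 4, x = 3 OR y = 5}. No integer assignment can satisfy these jointly:

  - x - 3y = 5: is a linear equation tying the variables together
  - x² < 4: restricts x to |x| ≤ 1
  - x = 3 OR y = 5: forces a choice: either x = 3 or y = 5

Split on the disjunction (x = 3 OR y = 5):
  • If x = 3: this contradicts x² < 4, which requires |x| ≤ 1.
  • If y = 5: the equation forces x = 20, but x² < 4 requires |x| ≤ 1.
Both branches are infeasible, so the system has no integer solution.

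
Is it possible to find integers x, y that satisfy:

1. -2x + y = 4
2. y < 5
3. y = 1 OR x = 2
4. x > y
No

A contradictory subset is {-2x + y = 4, y = 1 OR x = 2, x > y}. No integer assignment can satisfy these jointly:

  - -2x + y = 4: is a linear equation tying the variables together
  - y = 1 OR x = 2: forces a choice: either y = 1 or x = 2
  - x > y: bounds one variable relative to another variable

Split on the disjunction (y = 1 OR x = 2):
  • If y = 1: with y = 1, every remaining term of the linear equation is divisible by 2, so the left side is ≡ 0 (mod 2); but the right side 3 ≡ 1 (mod 2). No integers can satisfy it.
  • If x = 2: the equation forces y = 8, giving (x, y) = (2, 8), which violates x > y.
Both branches are infeasible, so the system has no integer solution.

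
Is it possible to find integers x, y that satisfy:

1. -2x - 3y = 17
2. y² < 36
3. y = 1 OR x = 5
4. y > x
Yes

Take x = -10, y = 1. Substituting into each constraint:
  (1) -2(-10) - 3(1) = 17 ✓
  (2) y² = (1)² = 1, and 1 < 36 ✓
  (3) y = 1, target 1 ✓ (first branch holds)
  (4) 1 > -10 ✓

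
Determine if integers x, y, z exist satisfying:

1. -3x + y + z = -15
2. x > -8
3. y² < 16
Yes

Take x = 5, y = 0, z = 0. Substituting into each constraint:
  (1) -3(5) + 0 + 0 = -15 ✓
  (2) 5 > -8 ✓
  (3) y² = (0)² = 0, and 0 < 16 ✓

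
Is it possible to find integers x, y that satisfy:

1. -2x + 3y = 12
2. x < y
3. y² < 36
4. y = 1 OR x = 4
No

A contradictory subset is {-2x + 3y = 12, y = 1 OR x = 4}. No integer assignment can satisfy these jointly:

  - -2x + 3y = 12: is a linear equation tying the variables together
  - y = 1 OR x = 4: forces a choice: either y = 1 or x = 4

Split on the disjunction (y = 1 OR x = 4):
  • If y = 1: with y = 1, every remaining term of the linear equation is divisible by 2, so the left side is ≡ 0 (mod 2); but the right side 9 ≡ 1 (mod 2). No integers can satisfy it.
  • If x = 4: with x = 4, every remaining term of the linear equation is divisible by 3, so the left side is ≡ 0 (mod 3); but the right side 20 ≡ 2 (mod 3). No integers can satisfy it.
Both branches are infeasible, so the system has no integer solution.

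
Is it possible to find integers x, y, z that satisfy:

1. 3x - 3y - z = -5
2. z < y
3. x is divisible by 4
Yes

Take x = 0, y = 2, z = -1. Substituting into each constraint:
  (1) 3(0) - 3(2) + 1 = -5 ✓
  (2) -1 < 2 ✓
  (3) 0 = 4 × 0, remainder 0 ✓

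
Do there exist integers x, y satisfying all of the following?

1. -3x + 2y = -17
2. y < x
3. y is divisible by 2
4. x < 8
Yes

Take x = 7, y = 2. Substituting into each constraint:
  (1) -3(7) + 2(2) = -17 ✓
  (2) 2 < 7 ✓
  (3) 2 = 2 × 1, remainder 0 ✓
  (4) 7 < 8 ✓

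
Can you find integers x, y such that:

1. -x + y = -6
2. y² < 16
Yes

Take x = 6, y = 0. Substituting into each constraint:
  (1) (-6) + 0 = -6 ✓
  (2) y² = (0)² = 0, and 0 < 16 ✓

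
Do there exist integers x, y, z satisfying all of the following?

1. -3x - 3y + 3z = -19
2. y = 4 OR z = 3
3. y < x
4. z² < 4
No

Even the single constraint (-3x - 3y + 3z = -19) is infeasible over the integers.

  - -3x - 3y + 3z = -19: every term on the left is divisible by 3, so the LHS ≡ 0 (mod 3), but the RHS -19 is not — no integer solution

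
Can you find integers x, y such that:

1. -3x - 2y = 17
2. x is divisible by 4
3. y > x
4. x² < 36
No

A contradictory subset is {-3x - 2y = 17, x is divisible by 4}. No integer assignment can satisfy these jointly:

  - -3x - 2y = 17: is a linear equation tying the variables together
  - x is divisible by 4: restricts x to multiples of 4

Modular obstruction: writing x = 4x', every remaining term of the linear equation is divisible by 2, so the left side is ≡ 0 (mod 2); but the right side 17 ≡ 1 (mod 2). No integers can satisfy it.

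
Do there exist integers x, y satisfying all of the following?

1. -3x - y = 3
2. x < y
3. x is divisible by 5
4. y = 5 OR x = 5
No

A contradictory subset is {-3x - y = 3, x < y, y = 5 OR x = 5}. No integer assignment can satisfy these jointly:

  - -3x - y = 3: is a linear equation tying the variables together
  - x < y: bounds one variable relative to another variable
  - y = 5 OR x = 5: forces a choice: either y = 5 or x = 5

Split on the disjunction (y = 5 OR x = 5):
  • If y = 5: with y = 5, every remaining term of the linear equation is divisible by 3, so the left side is ≡ 0 (mod 3); but the right side 8 ≡ 2 (mod 3). No integers can satisfy it.
  • If x = 5: the equation forces y = -18, giving (x, y) = (5, -18), which violates y > x.
Both branches are infeasible, so the system has no integer solution.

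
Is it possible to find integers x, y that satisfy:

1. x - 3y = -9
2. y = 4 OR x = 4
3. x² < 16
Yes

Take x = 3, y = 4. Substituting into each constraint:
  (1) 3 - 3(4) = -9 ✓
  (2) y = 4, target 4 ✓ (first branch holds)
  (3) x² = (3)² = 9, and 9 < 16 ✓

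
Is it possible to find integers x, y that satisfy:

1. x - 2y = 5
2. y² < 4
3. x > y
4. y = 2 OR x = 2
No

A contradictory subset is {x - 2y = 5, y² < 4, y = 2 OR x = 2}. No integer assignment can satisfy these jointly:

  - x - 2y = 5: is a linear equation tying the variables together
  - y² < 4: restricts y to |y| ≤ 1
  - y = 2 OR x = 2: forces a choice: either y = 2 or x = 2

Split on the disjunction (y = 2 OR x = 2):
  • If y = 2: this contradicts y² < 4, which requires |y| ≤ 1.
  • If x = 2: with x = 2, every remaining term of the linear equation is divisible by 2, so the left side is ≡ 0 (mod 2); but the right side 3 ≡ 1 (mod 2). No integers can satisfy it.
Both branches are infeasible, so the system has no integer solution.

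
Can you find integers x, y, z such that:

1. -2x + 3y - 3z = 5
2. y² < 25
Yes

Take x = 2, y = 3, z = 0. Substituting into each constraint:
  (1) -2(2) + 3(3) - 3(0) = 5 ✓
  (2) y² = (3)² = 9, and 9 < 25 ✓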